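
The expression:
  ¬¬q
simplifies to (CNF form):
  q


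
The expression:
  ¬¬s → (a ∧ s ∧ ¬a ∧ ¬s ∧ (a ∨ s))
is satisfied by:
  {s: False}


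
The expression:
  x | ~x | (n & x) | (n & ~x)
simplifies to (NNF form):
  True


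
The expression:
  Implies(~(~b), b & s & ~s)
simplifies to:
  ~b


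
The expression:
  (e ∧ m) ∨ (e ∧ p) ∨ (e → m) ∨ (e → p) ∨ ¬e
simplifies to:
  m ∨ p ∨ ¬e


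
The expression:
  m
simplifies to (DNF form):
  m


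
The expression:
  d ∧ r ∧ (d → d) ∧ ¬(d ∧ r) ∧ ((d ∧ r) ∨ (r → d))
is never true.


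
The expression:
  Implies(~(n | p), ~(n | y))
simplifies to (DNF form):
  n | p | ~y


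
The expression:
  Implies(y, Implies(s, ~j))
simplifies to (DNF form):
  ~j | ~s | ~y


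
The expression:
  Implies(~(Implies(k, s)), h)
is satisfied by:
  {h: True, s: True, k: False}
  {h: True, k: False, s: False}
  {s: True, k: False, h: False}
  {s: False, k: False, h: False}
  {h: True, s: True, k: True}
  {h: True, k: True, s: False}
  {s: True, k: True, h: False}


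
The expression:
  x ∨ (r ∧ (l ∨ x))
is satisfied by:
  {r: True, x: True, l: True}
  {r: True, x: True, l: False}
  {x: True, l: True, r: False}
  {x: True, l: False, r: False}
  {r: True, l: True, x: False}


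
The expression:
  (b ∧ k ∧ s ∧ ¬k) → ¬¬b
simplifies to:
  True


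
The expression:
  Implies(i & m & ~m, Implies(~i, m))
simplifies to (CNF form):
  True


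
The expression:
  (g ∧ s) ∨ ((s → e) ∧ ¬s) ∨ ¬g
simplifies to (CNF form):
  True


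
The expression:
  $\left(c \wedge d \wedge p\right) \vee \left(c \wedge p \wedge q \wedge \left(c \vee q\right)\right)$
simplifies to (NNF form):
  $c \wedge p \wedge \left(d \vee q\right)$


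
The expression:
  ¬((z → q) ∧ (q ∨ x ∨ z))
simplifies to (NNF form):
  ¬q ∧ (z ∨ ¬x)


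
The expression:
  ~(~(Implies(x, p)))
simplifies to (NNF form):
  p | ~x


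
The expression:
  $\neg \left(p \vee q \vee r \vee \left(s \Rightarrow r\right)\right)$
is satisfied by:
  {s: True, q: False, p: False, r: False}


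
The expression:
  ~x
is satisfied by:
  {x: False}


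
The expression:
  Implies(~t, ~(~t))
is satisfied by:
  {t: True}


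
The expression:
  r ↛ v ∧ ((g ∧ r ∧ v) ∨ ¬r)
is never true.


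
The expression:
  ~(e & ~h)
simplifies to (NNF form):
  h | ~e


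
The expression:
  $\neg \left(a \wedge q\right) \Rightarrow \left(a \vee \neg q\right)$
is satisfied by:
  {a: True, q: False}
  {q: False, a: False}
  {q: True, a: True}


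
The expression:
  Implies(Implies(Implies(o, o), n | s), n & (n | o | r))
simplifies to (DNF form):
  n | ~s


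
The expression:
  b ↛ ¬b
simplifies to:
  b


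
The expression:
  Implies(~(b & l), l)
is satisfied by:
  {l: True}


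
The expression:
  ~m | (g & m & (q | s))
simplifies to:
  ~m | (g & q) | (g & s)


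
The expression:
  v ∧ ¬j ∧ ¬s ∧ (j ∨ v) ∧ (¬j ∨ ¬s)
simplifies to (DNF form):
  v ∧ ¬j ∧ ¬s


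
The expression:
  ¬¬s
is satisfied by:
  {s: True}


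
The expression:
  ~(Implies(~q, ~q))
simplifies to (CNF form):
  False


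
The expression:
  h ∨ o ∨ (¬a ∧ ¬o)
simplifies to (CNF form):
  h ∨ o ∨ ¬a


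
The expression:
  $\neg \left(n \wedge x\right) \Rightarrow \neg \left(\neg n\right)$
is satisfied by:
  {n: True}


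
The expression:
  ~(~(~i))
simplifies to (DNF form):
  ~i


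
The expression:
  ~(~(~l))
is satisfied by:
  {l: False}


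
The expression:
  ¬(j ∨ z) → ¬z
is always true.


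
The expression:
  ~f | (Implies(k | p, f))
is always true.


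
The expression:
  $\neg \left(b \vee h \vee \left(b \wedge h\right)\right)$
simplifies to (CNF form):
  $\neg b \wedge \neg h$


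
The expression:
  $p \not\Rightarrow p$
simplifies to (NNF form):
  $\text{False}$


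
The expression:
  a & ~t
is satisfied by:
  {a: True, t: False}


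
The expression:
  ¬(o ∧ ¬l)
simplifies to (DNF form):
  l ∨ ¬o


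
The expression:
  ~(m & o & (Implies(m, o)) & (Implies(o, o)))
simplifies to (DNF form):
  ~m | ~o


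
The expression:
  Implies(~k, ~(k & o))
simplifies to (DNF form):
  True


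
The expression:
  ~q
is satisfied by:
  {q: False}


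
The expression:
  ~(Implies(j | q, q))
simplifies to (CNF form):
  j & ~q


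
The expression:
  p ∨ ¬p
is always true.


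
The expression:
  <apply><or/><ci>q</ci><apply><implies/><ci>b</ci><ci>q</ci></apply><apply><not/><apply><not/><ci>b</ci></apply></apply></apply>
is always true.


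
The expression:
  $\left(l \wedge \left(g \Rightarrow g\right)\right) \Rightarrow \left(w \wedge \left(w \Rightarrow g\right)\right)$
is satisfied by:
  {g: True, w: True, l: False}
  {g: True, w: False, l: False}
  {w: True, g: False, l: False}
  {g: False, w: False, l: False}
  {g: True, l: True, w: True}


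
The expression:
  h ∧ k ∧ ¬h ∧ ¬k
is never true.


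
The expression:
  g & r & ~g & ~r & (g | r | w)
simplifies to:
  False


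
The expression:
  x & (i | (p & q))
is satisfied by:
  {i: True, q: True, x: True, p: True}
  {i: True, q: True, x: True, p: False}
  {i: True, x: True, p: True, q: False}
  {i: True, x: True, p: False, q: False}
  {q: True, x: True, p: True, i: False}


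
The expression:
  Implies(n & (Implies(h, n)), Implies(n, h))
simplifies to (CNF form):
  h | ~n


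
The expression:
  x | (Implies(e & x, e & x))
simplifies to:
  True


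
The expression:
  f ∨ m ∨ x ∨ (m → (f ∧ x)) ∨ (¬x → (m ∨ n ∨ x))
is always true.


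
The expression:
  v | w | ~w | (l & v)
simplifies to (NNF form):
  True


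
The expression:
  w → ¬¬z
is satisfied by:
  {z: True, w: False}
  {w: False, z: False}
  {w: True, z: True}


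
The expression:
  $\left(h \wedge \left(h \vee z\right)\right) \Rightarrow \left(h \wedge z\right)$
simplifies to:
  $z \vee \neg h$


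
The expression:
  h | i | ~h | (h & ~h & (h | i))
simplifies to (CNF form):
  True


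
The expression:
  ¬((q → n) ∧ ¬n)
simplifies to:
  n ∨ q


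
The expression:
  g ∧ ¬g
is never true.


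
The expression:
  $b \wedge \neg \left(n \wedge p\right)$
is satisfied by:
  {b: True, p: False, n: False}
  {n: True, b: True, p: False}
  {p: True, b: True, n: False}


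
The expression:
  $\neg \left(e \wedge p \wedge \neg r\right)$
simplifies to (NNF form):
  $r \vee \neg e \vee \neg p$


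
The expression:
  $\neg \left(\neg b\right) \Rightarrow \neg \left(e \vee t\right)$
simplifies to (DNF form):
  $\left(\neg e \wedge \neg t\right) \vee \neg b$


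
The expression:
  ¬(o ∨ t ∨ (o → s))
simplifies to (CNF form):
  False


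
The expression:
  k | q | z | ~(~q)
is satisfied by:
  {k: True, q: True, z: True}
  {k: True, q: True, z: False}
  {k: True, z: True, q: False}
  {k: True, z: False, q: False}
  {q: True, z: True, k: False}
  {q: True, z: False, k: False}
  {z: True, q: False, k: False}


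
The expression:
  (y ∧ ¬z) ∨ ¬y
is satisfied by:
  {z: False, y: False}
  {y: True, z: False}
  {z: True, y: False}


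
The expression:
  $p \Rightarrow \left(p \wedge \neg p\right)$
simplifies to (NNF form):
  $\neg p$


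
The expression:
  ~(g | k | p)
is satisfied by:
  {g: False, p: False, k: False}


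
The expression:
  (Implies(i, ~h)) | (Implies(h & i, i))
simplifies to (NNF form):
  True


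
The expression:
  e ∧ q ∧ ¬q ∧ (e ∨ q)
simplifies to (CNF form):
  False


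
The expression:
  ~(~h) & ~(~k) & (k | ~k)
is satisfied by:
  {h: True, k: True}


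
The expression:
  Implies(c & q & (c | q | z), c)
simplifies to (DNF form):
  True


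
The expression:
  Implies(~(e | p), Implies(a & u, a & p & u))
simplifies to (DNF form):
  e | p | ~a | ~u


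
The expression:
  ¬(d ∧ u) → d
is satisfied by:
  {d: True}


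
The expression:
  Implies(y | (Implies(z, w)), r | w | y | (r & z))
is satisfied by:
  {r: True, y: True, z: True, w: True}
  {r: True, y: True, z: True, w: False}
  {r: True, y: True, w: True, z: False}
  {r: True, y: True, w: False, z: False}
  {r: True, z: True, w: True, y: False}
  {r: True, z: True, w: False, y: False}
  {r: True, z: False, w: True, y: False}
  {r: True, z: False, w: False, y: False}
  {y: True, z: True, w: True, r: False}
  {y: True, z: True, w: False, r: False}
  {y: True, w: True, z: False, r: False}
  {y: True, w: False, z: False, r: False}
  {z: True, w: True, y: False, r: False}
  {z: True, y: False, w: False, r: False}
  {w: True, y: False, z: False, r: False}


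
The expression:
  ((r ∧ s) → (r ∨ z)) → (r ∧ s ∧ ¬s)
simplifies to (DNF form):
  False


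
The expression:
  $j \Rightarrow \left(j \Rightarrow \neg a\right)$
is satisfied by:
  {a: False, j: False}
  {j: True, a: False}
  {a: True, j: False}


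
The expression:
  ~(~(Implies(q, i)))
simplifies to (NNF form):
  i | ~q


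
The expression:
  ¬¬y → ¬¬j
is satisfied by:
  {j: True, y: False}
  {y: False, j: False}
  {y: True, j: True}


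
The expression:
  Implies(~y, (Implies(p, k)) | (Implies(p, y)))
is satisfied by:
  {y: True, k: True, p: False}
  {y: True, p: False, k: False}
  {k: True, p: False, y: False}
  {k: False, p: False, y: False}
  {y: True, k: True, p: True}
  {y: True, p: True, k: False}
  {k: True, p: True, y: False}


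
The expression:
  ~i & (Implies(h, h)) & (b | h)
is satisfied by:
  {b: True, h: True, i: False}
  {b: True, i: False, h: False}
  {h: True, i: False, b: False}


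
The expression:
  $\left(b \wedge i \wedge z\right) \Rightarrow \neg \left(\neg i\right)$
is always true.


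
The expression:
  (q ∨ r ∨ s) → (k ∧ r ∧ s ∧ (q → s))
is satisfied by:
  {k: True, q: False, s: False, r: False}
  {k: False, q: False, s: False, r: False}
  {r: True, s: True, k: True, q: False}
  {r: True, s: True, q: True, k: True}


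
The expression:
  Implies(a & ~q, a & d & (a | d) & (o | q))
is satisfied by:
  {d: True, q: True, o: True, a: False}
  {d: True, q: True, o: False, a: False}
  {q: True, o: True, d: False, a: False}
  {q: True, d: False, o: False, a: False}
  {d: True, o: True, q: False, a: False}
  {d: True, o: False, q: False, a: False}
  {o: True, d: False, q: False, a: False}
  {o: False, d: False, q: False, a: False}
  {a: True, d: True, q: True, o: True}
  {a: True, d: True, q: True, o: False}
  {a: True, q: True, o: True, d: False}
  {a: True, q: True, o: False, d: False}
  {a: True, d: True, o: True, q: False}


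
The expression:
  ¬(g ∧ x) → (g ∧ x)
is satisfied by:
  {x: True, g: True}


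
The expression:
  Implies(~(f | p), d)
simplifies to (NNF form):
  d | f | p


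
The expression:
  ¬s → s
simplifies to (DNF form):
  s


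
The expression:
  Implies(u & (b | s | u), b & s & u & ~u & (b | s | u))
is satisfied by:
  {u: False}


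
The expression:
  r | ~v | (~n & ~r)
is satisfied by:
  {r: True, v: False, n: False}
  {v: False, n: False, r: False}
  {r: True, n: True, v: False}
  {n: True, v: False, r: False}
  {r: True, v: True, n: False}
  {v: True, r: False, n: False}
  {r: True, n: True, v: True}


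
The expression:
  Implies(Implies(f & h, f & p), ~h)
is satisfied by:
  {f: True, p: False, h: False}
  {p: False, h: False, f: False}
  {f: True, p: True, h: False}
  {p: True, f: False, h: False}
  {h: True, f: True, p: False}


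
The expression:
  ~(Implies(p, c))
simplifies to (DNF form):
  p & ~c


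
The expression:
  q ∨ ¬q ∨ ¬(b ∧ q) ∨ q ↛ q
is always true.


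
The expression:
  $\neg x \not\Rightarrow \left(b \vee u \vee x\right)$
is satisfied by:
  {u: False, b: False, x: False}


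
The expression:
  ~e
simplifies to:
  ~e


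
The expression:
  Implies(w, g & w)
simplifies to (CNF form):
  g | ~w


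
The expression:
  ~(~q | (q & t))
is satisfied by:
  {q: True, t: False}


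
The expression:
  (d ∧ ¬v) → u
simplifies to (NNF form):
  u ∨ v ∨ ¬d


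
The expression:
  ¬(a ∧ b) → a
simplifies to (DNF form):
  a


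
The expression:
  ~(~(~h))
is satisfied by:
  {h: False}


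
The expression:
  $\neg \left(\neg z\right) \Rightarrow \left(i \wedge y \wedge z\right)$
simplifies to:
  $\left(i \wedge y\right) \vee \neg z$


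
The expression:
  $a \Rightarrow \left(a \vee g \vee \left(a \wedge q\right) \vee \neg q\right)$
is always true.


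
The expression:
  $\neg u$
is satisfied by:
  {u: False}


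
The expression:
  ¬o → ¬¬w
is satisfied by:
  {o: True, w: True}
  {o: True, w: False}
  {w: True, o: False}


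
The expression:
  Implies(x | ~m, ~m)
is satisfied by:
  {m: False, x: False}
  {x: True, m: False}
  {m: True, x: False}


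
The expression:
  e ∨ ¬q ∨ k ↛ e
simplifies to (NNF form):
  e ∨ k ∨ ¬q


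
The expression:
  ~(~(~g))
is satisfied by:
  {g: False}


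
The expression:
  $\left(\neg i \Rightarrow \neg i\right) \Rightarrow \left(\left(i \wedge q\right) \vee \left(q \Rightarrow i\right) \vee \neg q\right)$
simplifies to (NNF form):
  $i \vee \neg q$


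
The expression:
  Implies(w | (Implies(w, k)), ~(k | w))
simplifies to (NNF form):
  ~k & ~w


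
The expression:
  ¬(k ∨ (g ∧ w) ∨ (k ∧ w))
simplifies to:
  ¬k ∧ (¬g ∨ ¬w)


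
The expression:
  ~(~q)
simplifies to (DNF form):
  q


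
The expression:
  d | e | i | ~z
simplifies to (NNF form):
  d | e | i | ~z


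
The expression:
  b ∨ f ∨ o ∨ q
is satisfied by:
  {b: True, q: True, f: True, o: True}
  {b: True, q: True, f: True, o: False}
  {b: True, q: True, o: True, f: False}
  {b: True, q: True, o: False, f: False}
  {b: True, f: True, o: True, q: False}
  {b: True, f: True, o: False, q: False}
  {b: True, f: False, o: True, q: False}
  {b: True, f: False, o: False, q: False}
  {q: True, f: True, o: True, b: False}
  {q: True, f: True, o: False, b: False}
  {q: True, o: True, f: False, b: False}
  {q: True, o: False, f: False, b: False}
  {f: True, o: True, q: False, b: False}
  {f: True, q: False, o: False, b: False}
  {o: True, q: False, f: False, b: False}


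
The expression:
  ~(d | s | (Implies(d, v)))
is never true.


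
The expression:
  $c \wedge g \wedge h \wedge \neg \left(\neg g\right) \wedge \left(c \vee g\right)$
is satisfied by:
  {h: True, c: True, g: True}


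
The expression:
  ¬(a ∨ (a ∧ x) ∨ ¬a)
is never true.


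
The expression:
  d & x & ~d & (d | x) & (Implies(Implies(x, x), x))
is never true.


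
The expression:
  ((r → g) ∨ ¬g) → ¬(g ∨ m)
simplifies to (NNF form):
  ¬g ∧ ¬m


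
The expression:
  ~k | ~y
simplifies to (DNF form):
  ~k | ~y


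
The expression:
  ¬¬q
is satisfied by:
  {q: True}


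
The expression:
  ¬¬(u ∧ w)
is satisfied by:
  {u: True, w: True}


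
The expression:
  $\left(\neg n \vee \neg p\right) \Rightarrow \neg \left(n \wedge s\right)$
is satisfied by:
  {p: True, s: False, n: False}
  {s: False, n: False, p: False}
  {n: True, p: True, s: False}
  {n: True, s: False, p: False}
  {p: True, s: True, n: False}
  {s: True, p: False, n: False}
  {n: True, s: True, p: True}


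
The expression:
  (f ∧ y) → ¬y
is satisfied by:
  {y: False, f: False}
  {f: True, y: False}
  {y: True, f: False}


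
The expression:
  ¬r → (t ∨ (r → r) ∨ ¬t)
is always true.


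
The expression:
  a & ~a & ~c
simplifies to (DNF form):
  False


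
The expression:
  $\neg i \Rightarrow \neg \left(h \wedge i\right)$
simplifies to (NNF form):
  $\text{True}$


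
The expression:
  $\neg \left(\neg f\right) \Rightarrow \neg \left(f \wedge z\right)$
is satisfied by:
  {z: False, f: False}
  {f: True, z: False}
  {z: True, f: False}


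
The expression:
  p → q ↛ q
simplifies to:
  ¬p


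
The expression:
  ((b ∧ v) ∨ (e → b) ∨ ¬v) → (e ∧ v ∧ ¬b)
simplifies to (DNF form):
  e ∧ v ∧ ¬b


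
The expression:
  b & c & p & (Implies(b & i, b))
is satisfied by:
  {c: True, p: True, b: True}


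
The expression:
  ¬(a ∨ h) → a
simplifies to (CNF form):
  a ∨ h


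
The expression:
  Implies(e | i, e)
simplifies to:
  e | ~i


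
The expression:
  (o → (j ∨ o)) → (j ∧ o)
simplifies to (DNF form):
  j ∧ o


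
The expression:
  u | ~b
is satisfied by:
  {u: True, b: False}
  {b: False, u: False}
  {b: True, u: True}


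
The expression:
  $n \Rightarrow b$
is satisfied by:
  {b: True, n: False}
  {n: False, b: False}
  {n: True, b: True}


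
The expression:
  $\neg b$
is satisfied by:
  {b: False}


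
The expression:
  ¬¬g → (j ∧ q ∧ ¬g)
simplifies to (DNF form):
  ¬g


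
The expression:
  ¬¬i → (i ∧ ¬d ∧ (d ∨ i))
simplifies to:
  ¬d ∨ ¬i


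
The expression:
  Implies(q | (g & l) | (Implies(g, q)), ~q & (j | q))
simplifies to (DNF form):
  (j & ~q) | (g & j & ~q) | (g & ~l & ~q) | (j & ~l & ~q)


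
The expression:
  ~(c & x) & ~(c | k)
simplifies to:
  ~c & ~k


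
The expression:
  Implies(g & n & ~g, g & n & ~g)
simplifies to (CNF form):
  True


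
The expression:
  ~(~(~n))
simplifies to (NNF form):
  ~n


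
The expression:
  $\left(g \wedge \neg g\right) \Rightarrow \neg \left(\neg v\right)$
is always true.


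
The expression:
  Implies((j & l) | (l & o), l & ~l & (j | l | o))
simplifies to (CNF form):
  (~j | ~l) & (~l | ~o)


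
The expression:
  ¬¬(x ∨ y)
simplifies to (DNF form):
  x ∨ y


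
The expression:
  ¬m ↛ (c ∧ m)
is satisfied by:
  {m: False}


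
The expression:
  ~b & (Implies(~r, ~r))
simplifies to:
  ~b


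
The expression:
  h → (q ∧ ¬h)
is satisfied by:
  {h: False}


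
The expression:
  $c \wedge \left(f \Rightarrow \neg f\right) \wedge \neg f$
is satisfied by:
  {c: True, f: False}


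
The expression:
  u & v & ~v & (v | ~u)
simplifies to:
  False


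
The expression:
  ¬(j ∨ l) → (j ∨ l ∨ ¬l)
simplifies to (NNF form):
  True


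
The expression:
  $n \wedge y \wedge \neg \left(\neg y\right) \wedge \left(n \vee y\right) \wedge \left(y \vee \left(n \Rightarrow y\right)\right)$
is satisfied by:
  {y: True, n: True}


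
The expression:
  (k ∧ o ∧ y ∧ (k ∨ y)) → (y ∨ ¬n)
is always true.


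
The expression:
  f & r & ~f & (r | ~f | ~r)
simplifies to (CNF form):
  False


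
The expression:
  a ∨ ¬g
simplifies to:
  a ∨ ¬g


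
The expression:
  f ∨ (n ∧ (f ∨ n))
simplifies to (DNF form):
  f ∨ n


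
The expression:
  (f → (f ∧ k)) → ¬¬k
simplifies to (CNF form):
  f ∨ k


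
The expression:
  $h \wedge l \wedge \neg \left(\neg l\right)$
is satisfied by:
  {h: True, l: True}


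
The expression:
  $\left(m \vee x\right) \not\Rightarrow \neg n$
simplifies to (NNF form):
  $n \wedge \left(m \vee x\right)$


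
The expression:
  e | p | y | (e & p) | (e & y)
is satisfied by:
  {y: True, e: True, p: True}
  {y: True, e: True, p: False}
  {y: True, p: True, e: False}
  {y: True, p: False, e: False}
  {e: True, p: True, y: False}
  {e: True, p: False, y: False}
  {p: True, e: False, y: False}


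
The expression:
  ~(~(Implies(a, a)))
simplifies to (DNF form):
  True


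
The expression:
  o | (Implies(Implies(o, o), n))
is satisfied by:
  {n: True, o: True}
  {n: True, o: False}
  {o: True, n: False}


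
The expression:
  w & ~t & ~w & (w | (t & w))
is never true.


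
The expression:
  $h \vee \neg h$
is always true.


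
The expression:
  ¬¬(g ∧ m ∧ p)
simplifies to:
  g ∧ m ∧ p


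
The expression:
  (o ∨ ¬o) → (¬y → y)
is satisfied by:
  {y: True}


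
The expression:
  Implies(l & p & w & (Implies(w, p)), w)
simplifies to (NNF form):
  True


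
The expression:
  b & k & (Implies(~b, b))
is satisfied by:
  {b: True, k: True}


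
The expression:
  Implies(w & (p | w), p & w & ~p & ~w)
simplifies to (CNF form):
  ~w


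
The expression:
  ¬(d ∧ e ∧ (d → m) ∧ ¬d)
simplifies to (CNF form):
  True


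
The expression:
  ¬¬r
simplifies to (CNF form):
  r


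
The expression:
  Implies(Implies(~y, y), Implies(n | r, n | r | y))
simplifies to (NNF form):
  True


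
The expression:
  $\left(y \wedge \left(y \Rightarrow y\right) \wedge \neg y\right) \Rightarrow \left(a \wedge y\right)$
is always true.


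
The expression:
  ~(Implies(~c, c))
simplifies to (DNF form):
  ~c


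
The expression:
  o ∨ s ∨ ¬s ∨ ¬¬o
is always true.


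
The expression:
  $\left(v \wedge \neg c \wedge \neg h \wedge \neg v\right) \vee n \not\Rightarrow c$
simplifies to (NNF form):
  $n \wedge \neg c$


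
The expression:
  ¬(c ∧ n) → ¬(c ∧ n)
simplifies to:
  True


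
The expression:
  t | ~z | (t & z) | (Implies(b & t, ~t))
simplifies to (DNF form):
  True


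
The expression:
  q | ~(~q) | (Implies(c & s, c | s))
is always true.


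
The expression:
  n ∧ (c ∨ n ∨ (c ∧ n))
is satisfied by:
  {n: True}


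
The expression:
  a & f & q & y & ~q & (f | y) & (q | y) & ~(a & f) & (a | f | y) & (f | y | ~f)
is never true.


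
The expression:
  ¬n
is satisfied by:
  {n: False}


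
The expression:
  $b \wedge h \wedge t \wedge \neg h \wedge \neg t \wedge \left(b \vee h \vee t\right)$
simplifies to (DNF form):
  $\text{False}$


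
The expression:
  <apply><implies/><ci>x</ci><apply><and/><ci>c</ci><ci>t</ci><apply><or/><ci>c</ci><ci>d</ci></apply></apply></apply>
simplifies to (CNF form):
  <apply><and/><apply><or/><ci>c</ci><apply><not/><ci>x</ci></apply></apply><apply><or/><ci>t</ci><apply><not/><ci>x</ci></apply></apply></apply>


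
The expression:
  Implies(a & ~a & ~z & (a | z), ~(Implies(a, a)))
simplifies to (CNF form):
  True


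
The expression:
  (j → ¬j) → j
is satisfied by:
  {j: True}


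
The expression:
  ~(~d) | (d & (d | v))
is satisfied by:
  {d: True}


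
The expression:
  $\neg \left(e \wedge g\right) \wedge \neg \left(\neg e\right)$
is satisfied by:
  {e: True, g: False}


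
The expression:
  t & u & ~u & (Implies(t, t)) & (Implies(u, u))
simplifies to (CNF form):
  False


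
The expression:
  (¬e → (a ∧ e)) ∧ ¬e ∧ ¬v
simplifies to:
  False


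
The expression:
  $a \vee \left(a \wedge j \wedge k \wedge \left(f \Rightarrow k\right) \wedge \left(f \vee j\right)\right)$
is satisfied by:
  {a: True}


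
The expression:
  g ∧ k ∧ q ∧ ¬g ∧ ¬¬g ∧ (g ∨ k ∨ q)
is never true.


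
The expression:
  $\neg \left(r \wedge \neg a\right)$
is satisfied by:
  {a: True, r: False}
  {r: False, a: False}
  {r: True, a: True}


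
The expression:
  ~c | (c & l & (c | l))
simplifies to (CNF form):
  l | ~c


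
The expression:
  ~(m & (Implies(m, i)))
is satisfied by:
  {m: False, i: False}
  {i: True, m: False}
  {m: True, i: False}


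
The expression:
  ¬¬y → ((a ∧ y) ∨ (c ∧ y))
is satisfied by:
  {a: True, c: True, y: False}
  {a: True, c: False, y: False}
  {c: True, a: False, y: False}
  {a: False, c: False, y: False}
  {a: True, y: True, c: True}
  {a: True, y: True, c: False}
  {y: True, c: True, a: False}


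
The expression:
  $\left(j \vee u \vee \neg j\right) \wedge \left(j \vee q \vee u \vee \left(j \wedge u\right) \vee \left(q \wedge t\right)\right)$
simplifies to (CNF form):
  $j \vee q \vee u$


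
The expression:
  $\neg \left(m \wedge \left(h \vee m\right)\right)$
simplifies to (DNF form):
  $\neg m$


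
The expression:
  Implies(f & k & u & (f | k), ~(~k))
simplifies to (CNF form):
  True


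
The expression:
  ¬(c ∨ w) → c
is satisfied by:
  {c: True, w: True}
  {c: True, w: False}
  {w: True, c: False}


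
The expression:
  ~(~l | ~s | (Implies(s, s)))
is never true.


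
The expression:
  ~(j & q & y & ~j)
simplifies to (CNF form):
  True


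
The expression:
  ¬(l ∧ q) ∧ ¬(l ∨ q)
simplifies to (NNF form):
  ¬l ∧ ¬q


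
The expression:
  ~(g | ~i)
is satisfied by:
  {i: True, g: False}


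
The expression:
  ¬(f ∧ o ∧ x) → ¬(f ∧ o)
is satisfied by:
  {x: True, o: False, f: False}
  {o: False, f: False, x: False}
  {f: True, x: True, o: False}
  {f: True, o: False, x: False}
  {x: True, o: True, f: False}
  {o: True, x: False, f: False}
  {f: True, o: True, x: True}


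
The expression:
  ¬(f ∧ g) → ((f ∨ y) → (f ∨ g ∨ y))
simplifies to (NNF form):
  True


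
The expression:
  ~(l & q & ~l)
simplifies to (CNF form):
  True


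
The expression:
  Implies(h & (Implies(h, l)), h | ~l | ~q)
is always true.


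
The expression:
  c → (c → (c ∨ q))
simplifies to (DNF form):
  True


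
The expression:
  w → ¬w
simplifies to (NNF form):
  ¬w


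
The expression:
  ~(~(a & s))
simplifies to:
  a & s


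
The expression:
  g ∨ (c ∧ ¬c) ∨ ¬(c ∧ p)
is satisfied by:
  {g: True, p: False, c: False}
  {p: False, c: False, g: False}
  {g: True, c: True, p: False}
  {c: True, p: False, g: False}
  {g: True, p: True, c: False}
  {p: True, g: False, c: False}
  {g: True, c: True, p: True}


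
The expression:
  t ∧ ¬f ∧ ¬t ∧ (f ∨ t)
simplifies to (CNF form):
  False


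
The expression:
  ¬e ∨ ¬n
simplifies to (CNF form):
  ¬e ∨ ¬n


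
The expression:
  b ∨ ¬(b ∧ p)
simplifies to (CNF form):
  True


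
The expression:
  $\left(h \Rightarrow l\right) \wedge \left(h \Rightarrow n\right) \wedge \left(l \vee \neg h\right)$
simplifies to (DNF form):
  $\left(l \wedge n\right) \vee \neg h$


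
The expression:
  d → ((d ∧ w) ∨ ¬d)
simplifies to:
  w ∨ ¬d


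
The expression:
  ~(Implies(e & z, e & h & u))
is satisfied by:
  {z: True, e: True, h: False, u: False}
  {z: True, e: True, u: True, h: False}
  {z: True, e: True, h: True, u: False}


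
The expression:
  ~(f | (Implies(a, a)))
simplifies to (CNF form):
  False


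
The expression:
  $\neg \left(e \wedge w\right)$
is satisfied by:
  {w: False, e: False}
  {e: True, w: False}
  {w: True, e: False}


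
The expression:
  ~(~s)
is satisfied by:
  {s: True}


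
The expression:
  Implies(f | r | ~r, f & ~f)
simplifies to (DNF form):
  False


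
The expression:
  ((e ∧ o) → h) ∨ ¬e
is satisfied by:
  {h: True, e: False, o: False}
  {e: False, o: False, h: False}
  {h: True, o: True, e: False}
  {o: True, e: False, h: False}
  {h: True, e: True, o: False}
  {e: True, h: False, o: False}
  {h: True, o: True, e: True}


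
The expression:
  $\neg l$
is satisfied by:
  {l: False}


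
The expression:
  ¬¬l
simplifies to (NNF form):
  l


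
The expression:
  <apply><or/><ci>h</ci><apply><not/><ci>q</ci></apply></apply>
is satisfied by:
  {h: True, q: False}
  {q: False, h: False}
  {q: True, h: True}


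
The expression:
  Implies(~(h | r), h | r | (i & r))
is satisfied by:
  {r: True, h: True}
  {r: True, h: False}
  {h: True, r: False}


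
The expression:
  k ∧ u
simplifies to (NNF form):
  k ∧ u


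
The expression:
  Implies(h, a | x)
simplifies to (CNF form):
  a | x | ~h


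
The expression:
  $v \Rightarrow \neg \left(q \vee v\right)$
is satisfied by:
  {v: False}


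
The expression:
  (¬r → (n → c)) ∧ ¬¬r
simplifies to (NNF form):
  r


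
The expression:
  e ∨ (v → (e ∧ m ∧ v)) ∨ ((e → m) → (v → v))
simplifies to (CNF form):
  True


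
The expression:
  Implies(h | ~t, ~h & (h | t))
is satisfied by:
  {t: True, h: False}


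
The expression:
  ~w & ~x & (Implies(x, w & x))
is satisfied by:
  {x: False, w: False}


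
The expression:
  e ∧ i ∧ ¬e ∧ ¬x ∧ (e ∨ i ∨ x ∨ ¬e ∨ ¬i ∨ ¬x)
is never true.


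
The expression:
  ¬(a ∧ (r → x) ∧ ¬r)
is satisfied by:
  {r: True, a: False}
  {a: False, r: False}
  {a: True, r: True}


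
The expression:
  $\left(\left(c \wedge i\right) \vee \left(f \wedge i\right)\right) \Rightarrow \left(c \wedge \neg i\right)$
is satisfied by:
  {f: False, i: False, c: False}
  {c: True, f: False, i: False}
  {f: True, c: False, i: False}
  {c: True, f: True, i: False}
  {i: True, c: False, f: False}


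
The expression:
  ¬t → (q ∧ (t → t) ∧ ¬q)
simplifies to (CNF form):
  t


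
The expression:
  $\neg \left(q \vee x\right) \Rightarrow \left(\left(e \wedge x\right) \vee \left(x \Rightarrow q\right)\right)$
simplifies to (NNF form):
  $\text{True}$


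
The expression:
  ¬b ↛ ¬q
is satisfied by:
  {q: True, b: False}


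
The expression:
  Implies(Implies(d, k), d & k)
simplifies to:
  d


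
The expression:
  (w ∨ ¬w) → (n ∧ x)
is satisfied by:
  {x: True, n: True}


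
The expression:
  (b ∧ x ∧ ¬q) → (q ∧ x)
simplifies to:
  q ∨ ¬b ∨ ¬x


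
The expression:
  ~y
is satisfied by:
  {y: False}


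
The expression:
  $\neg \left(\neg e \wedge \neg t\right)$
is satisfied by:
  {t: True, e: True}
  {t: True, e: False}
  {e: True, t: False}


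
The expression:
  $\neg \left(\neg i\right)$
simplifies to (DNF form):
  $i$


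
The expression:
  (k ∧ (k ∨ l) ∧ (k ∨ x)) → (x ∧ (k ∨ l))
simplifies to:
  x ∨ ¬k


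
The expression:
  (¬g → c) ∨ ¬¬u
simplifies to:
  c ∨ g ∨ u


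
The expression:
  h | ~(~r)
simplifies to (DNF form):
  h | r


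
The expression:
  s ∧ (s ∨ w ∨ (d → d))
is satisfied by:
  {s: True}


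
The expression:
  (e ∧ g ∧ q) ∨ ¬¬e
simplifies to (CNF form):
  e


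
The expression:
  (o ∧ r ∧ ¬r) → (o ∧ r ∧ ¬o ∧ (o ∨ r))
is always true.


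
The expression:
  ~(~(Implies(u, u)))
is always true.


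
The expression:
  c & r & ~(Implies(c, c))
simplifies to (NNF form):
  False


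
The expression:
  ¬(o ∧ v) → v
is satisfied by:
  {v: True}


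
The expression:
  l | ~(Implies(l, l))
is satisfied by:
  {l: True}


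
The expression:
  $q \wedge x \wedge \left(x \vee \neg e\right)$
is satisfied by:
  {x: True, q: True}


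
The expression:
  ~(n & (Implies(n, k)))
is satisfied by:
  {k: False, n: False}
  {n: True, k: False}
  {k: True, n: False}


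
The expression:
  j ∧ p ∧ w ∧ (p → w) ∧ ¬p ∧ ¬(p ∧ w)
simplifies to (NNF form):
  False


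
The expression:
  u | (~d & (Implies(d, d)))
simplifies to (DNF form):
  u | ~d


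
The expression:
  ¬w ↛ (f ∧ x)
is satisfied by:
  {w: False, x: False, f: False}
  {f: True, w: False, x: False}
  {x: True, w: False, f: False}


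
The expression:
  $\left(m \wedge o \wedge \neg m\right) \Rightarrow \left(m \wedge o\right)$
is always true.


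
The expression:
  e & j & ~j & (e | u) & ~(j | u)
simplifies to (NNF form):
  False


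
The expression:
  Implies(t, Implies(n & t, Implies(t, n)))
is always true.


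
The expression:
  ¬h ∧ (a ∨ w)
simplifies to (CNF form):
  ¬h ∧ (a ∨ w)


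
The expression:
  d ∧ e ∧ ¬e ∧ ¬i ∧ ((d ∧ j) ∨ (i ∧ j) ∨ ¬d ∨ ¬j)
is never true.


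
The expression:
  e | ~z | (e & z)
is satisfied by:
  {e: True, z: False}
  {z: False, e: False}
  {z: True, e: True}


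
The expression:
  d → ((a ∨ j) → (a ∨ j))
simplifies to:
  True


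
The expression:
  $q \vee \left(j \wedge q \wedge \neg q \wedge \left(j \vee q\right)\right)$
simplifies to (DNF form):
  $q$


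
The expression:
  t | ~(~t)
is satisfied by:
  {t: True}


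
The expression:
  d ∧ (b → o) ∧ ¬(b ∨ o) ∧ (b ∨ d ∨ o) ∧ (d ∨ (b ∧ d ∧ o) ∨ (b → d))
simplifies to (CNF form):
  d ∧ ¬b ∧ ¬o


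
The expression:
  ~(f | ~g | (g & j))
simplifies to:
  g & ~f & ~j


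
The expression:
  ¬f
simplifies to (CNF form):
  ¬f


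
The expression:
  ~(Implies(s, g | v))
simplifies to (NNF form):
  s & ~g & ~v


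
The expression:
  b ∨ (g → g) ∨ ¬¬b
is always true.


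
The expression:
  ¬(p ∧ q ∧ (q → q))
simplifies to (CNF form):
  ¬p ∨ ¬q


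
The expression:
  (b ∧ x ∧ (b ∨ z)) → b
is always true.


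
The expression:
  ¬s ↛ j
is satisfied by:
  {j: False, s: False}


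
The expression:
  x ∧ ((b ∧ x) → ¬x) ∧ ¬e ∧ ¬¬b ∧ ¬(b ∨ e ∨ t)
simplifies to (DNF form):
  False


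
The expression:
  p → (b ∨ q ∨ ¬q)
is always true.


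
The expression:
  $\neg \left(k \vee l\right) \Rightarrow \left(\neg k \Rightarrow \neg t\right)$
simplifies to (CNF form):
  $k \vee l \vee \neg t$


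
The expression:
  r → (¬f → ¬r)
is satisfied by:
  {f: True, r: False}
  {r: False, f: False}
  {r: True, f: True}


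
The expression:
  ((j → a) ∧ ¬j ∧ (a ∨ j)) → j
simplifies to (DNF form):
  j ∨ ¬a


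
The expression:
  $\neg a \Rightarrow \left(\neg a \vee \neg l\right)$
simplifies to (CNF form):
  $\text{True}$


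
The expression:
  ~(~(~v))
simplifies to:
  ~v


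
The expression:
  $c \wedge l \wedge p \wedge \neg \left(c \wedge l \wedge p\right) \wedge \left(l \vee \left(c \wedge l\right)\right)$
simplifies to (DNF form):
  $\text{False}$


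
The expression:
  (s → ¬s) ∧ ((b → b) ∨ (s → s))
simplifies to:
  ¬s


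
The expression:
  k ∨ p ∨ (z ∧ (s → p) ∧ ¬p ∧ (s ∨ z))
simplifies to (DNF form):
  k ∨ p ∨ (z ∧ ¬s)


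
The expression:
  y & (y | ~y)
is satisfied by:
  {y: True}


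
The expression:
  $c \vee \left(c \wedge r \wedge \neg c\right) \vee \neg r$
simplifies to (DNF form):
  $c \vee \neg r$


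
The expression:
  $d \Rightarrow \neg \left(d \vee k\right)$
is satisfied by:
  {d: False}


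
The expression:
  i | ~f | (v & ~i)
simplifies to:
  i | v | ~f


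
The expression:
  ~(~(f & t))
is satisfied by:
  {t: True, f: True}


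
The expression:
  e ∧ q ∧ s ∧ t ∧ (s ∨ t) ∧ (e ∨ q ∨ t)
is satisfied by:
  {t: True, e: True, s: True, q: True}


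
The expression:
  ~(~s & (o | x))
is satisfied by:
  {s: True, o: False, x: False}
  {x: True, s: True, o: False}
  {s: True, o: True, x: False}
  {x: True, s: True, o: True}
  {x: False, o: False, s: False}


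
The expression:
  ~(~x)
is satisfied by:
  {x: True}


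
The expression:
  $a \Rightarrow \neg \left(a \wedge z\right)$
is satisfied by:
  {z: False, a: False}
  {a: True, z: False}
  {z: True, a: False}


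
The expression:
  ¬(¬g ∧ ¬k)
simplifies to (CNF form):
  g ∨ k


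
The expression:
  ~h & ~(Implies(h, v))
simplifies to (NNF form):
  False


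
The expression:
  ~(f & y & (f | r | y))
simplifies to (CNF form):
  ~f | ~y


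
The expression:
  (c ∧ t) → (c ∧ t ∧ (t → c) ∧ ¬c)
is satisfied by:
  {c: False, t: False}
  {t: True, c: False}
  {c: True, t: False}


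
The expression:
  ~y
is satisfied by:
  {y: False}


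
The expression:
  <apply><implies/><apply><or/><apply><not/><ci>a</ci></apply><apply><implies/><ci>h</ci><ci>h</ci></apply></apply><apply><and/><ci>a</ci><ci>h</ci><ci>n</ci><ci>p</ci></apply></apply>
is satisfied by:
  {a: True, p: True, h: True, n: True}


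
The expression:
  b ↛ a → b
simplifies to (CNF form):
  True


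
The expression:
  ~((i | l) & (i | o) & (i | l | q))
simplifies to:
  ~i & (~l | ~o)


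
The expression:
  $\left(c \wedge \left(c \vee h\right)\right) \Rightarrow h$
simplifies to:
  $h \vee \neg c$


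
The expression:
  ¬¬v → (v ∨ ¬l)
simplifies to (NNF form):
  True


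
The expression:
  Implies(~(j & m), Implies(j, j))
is always true.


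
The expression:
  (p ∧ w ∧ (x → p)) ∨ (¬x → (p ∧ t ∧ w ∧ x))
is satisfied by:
  {x: True, p: True, w: True}
  {x: True, p: True, w: False}
  {x: True, w: True, p: False}
  {x: True, w: False, p: False}
  {p: True, w: True, x: False}


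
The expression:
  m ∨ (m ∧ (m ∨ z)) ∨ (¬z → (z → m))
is always true.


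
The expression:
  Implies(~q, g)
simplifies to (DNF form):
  g | q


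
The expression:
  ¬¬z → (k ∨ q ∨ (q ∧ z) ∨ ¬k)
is always true.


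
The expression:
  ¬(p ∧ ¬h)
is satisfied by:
  {h: True, p: False}
  {p: False, h: False}
  {p: True, h: True}


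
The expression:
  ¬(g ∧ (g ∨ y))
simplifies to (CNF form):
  ¬g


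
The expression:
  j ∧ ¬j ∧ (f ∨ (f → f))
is never true.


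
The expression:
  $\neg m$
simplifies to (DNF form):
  $\neg m$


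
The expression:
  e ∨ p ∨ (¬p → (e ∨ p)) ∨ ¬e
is always true.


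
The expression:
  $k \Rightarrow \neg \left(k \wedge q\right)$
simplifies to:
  $\neg k \vee \neg q$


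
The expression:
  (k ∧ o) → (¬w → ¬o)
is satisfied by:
  {w: True, k: False, o: False}
  {k: False, o: False, w: False}
  {w: True, o: True, k: False}
  {o: True, k: False, w: False}
  {w: True, k: True, o: False}
  {k: True, w: False, o: False}
  {w: True, o: True, k: True}


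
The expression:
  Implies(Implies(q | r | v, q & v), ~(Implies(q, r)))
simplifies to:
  (q & ~r) | (r & ~v) | (v & ~q)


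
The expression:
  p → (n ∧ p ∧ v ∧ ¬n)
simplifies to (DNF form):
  ¬p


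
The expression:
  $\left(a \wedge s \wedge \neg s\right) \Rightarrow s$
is always true.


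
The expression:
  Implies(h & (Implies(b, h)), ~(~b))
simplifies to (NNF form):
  b | ~h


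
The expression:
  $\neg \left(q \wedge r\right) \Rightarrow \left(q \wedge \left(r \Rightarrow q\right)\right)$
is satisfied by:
  {q: True}


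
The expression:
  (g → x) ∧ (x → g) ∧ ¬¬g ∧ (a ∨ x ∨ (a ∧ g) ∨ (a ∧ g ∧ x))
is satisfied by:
  {x: True, g: True}


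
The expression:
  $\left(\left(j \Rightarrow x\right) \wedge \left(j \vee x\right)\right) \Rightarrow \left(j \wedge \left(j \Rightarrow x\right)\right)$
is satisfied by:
  {j: True, x: False}
  {x: False, j: False}
  {x: True, j: True}


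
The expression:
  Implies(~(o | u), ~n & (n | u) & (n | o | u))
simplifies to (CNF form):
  o | u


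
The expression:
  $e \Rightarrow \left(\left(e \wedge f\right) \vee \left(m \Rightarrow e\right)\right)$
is always true.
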